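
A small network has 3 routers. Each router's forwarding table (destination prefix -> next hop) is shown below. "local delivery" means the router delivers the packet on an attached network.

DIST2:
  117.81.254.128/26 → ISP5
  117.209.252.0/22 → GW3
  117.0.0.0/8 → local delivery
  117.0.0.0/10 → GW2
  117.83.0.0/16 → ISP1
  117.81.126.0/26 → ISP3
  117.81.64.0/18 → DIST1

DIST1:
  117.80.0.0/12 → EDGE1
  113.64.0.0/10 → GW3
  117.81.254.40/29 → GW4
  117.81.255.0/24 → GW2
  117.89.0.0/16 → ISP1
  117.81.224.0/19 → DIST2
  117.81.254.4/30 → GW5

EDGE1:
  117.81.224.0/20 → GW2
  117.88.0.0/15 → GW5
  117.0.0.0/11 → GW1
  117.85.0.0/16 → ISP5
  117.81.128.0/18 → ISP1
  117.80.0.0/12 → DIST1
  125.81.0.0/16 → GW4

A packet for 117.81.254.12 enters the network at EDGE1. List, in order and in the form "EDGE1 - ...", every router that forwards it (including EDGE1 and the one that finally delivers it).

At EDGE1: longest match for 117.81.254.12 is 117.80.0.0/12 -> DIST1
At DIST1: longest match for 117.81.254.12 is 117.81.224.0/19 -> DIST2
At DIST2: longest match for 117.81.254.12 is 117.0.0.0/8 -> local delivery

EDGE1 - DIST1 - DIST2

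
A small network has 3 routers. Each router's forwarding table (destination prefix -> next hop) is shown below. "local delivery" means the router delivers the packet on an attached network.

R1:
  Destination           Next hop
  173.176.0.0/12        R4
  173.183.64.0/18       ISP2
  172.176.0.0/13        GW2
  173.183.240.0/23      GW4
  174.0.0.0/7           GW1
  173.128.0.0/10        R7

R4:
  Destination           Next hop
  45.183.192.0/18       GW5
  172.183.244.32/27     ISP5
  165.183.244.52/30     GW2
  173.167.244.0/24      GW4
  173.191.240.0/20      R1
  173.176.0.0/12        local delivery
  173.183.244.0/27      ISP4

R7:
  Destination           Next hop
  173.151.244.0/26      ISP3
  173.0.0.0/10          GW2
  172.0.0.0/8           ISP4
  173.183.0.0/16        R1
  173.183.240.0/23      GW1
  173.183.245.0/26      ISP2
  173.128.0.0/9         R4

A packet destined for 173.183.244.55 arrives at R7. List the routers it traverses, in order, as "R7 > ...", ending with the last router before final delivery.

At R7: longest match for 173.183.244.55 is 173.183.0.0/16 -> R1
At R1: longest match for 173.183.244.55 is 173.176.0.0/12 -> R4
At R4: longest match for 173.183.244.55 is 173.176.0.0/12 -> local delivery

R7 > R1 > R4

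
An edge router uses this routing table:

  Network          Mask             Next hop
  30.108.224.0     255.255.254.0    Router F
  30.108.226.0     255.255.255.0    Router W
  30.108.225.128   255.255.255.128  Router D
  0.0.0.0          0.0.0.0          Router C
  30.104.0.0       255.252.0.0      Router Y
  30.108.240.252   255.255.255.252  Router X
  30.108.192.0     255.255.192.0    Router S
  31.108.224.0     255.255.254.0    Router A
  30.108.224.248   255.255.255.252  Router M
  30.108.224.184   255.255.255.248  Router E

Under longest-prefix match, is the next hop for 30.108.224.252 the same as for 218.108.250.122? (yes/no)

30.108.224.252: longest match 30.108.224.0/23 -> Router F
218.108.250.122: longest match 0.0.0.0/0 -> Router C

no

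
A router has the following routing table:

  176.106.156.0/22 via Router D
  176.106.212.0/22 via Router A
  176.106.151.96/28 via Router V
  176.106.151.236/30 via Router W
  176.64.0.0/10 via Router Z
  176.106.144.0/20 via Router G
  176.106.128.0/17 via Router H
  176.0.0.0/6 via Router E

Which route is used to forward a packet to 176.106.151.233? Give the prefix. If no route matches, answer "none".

176.106.144.0/20

Entries matching 176.106.151.233:
  176.0.0.0/6 (176.0.0.0 - 179.255.255.255)
  176.64.0.0/10 (176.64.0.0 - 176.127.255.255)
  176.106.128.0/17 (176.106.128.0 - 176.106.255.255)
  176.106.144.0/20 (176.106.144.0 - 176.106.159.255)
Most specific is 176.106.144.0/20.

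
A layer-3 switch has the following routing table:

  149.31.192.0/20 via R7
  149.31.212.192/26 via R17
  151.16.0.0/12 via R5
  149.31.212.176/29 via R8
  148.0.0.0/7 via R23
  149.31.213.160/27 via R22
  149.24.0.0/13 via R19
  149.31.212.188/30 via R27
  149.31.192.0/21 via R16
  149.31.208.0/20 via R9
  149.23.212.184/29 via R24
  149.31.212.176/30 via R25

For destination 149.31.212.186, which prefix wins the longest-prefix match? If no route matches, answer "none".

149.31.208.0/20

Entries matching 149.31.212.186:
  148.0.0.0/7 (148.0.0.0 - 149.255.255.255)
  149.24.0.0/13 (149.24.0.0 - 149.31.255.255)
  149.31.208.0/20 (149.31.208.0 - 149.31.223.255)
Most specific is 149.31.208.0/20.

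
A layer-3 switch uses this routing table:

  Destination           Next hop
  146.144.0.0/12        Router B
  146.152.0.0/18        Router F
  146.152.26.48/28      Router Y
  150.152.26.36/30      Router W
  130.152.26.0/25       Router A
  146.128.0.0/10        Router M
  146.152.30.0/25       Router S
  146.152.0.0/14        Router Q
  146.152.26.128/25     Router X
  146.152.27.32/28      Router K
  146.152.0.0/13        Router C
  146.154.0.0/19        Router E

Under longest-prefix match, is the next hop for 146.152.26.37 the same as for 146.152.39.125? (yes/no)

yes

146.152.26.37: longest match 146.152.0.0/18 -> Router F
146.152.39.125: longest match 146.152.0.0/18 -> Router F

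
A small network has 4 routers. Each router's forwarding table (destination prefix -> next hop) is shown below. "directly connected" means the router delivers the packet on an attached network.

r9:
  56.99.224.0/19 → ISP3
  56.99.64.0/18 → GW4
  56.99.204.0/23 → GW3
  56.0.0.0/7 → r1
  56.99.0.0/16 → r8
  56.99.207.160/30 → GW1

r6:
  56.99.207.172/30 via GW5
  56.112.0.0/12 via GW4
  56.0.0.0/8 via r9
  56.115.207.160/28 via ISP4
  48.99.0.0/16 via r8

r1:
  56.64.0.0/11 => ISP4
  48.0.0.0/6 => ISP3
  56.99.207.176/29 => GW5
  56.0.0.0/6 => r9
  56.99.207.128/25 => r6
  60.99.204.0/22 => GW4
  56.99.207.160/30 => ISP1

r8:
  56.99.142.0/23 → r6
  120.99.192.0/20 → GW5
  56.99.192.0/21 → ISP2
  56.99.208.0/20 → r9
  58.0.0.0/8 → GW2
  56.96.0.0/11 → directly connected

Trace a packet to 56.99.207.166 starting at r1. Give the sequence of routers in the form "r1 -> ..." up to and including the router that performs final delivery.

r1 -> r6 -> r9 -> r8

At r1: longest match for 56.99.207.166 is 56.99.207.128/25 -> r6
At r6: longest match for 56.99.207.166 is 56.0.0.0/8 -> r9
At r9: longest match for 56.99.207.166 is 56.99.0.0/16 -> r8
At r8: longest match for 56.99.207.166 is 56.96.0.0/11 -> directly connected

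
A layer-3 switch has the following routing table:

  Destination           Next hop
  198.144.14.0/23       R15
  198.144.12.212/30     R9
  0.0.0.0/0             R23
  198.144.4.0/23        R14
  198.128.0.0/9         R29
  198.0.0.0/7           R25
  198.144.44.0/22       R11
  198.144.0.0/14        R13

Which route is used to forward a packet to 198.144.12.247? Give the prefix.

Entries matching 198.144.12.247:
  0.0.0.0/0 (default, matches everything)
  198.0.0.0/7 (198.0.0.0 - 199.255.255.255)
  198.128.0.0/9 (198.128.0.0 - 198.255.255.255)
  198.144.0.0/14 (198.144.0.0 - 198.147.255.255)
Most specific is 198.144.0.0/14.

198.144.0.0/14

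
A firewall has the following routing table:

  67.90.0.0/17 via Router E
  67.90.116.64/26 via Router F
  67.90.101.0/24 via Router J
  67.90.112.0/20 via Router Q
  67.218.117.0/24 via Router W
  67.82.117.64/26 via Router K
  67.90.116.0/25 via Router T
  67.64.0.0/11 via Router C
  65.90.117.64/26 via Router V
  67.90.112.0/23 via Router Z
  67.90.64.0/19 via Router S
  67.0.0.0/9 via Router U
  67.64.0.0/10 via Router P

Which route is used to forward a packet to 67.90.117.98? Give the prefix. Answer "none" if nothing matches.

Entries matching 67.90.117.98:
  67.0.0.0/9 (67.0.0.0 - 67.127.255.255)
  67.64.0.0/10 (67.64.0.0 - 67.127.255.255)
  67.64.0.0/11 (67.64.0.0 - 67.95.255.255)
  67.90.0.0/17 (67.90.0.0 - 67.90.127.255)
  67.90.112.0/20 (67.90.112.0 - 67.90.127.255)
Most specific is 67.90.112.0/20.

67.90.112.0/20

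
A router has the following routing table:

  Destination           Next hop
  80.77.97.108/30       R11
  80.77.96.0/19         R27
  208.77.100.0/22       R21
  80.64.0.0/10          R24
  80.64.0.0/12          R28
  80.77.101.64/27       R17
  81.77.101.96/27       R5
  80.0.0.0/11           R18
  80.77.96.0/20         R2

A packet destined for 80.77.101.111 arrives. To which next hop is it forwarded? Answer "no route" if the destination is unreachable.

Routes whose prefix contains 80.77.101.111:
  80.64.0.0/10 (80.64.0.0 - 80.127.255.255) -> R24
  80.64.0.0/12 (80.64.0.0 - 80.79.255.255) -> R28
  80.77.96.0/19 (80.77.96.0 - 80.77.127.255) -> R27
  80.77.96.0/20 (80.77.96.0 - 80.77.111.255) -> R2
More-specific entries that do NOT match:
  80.77.97.108/30 (80.77.97.108 - 80.77.97.111) does not contain 80.77.101.111
  80.77.101.64/27 (80.77.101.64 - 80.77.101.95) does not contain 80.77.101.111
  81.77.101.96/27 (81.77.101.96 - 81.77.101.127) does not contain 80.77.101.111
  208.77.100.0/22 (208.77.100.0 - 208.77.103.255) does not contain 80.77.101.111
Longest matching prefix is /20 -> next hop R2.

R2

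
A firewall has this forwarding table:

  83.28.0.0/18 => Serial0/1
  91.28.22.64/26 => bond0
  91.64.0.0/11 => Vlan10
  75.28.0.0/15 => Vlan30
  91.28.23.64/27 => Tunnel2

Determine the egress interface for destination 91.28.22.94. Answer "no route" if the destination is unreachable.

Routes whose prefix contains 91.28.22.94:
  91.28.22.64/26 (91.28.22.64 - 91.28.22.127) -> bond0
More-specific entries that do NOT match:
  91.28.23.64/27 (91.28.23.64 - 91.28.23.95) does not contain 91.28.22.94
Longest matching prefix is /26 -> interface bond0.

bond0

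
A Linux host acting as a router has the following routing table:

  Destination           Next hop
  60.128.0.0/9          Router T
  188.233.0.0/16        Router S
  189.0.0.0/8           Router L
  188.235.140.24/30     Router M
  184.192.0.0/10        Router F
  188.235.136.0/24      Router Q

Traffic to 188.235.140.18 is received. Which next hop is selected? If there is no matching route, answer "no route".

no route

No entry's prefix contains 188.235.140.18; there is no default route.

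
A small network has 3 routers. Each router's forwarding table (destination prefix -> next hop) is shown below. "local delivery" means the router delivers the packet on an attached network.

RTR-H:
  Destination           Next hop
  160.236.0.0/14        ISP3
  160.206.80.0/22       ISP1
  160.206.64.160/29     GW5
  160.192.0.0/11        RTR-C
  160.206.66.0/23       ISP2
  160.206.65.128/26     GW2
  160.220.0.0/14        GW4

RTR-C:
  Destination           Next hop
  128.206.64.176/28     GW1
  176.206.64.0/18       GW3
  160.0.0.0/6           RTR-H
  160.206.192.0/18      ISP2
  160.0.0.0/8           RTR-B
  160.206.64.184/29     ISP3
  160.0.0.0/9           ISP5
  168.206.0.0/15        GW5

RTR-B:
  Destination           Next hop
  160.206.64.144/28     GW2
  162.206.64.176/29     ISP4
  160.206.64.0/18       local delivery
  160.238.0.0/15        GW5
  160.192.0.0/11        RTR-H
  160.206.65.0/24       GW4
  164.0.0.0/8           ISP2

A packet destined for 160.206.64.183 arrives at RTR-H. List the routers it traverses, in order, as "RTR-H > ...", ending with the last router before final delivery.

RTR-H > RTR-C > RTR-B

At RTR-H: longest match for 160.206.64.183 is 160.192.0.0/11 -> RTR-C
At RTR-C: longest match for 160.206.64.183 is 160.0.0.0/8 -> RTR-B
At RTR-B: longest match for 160.206.64.183 is 160.206.64.0/18 -> local delivery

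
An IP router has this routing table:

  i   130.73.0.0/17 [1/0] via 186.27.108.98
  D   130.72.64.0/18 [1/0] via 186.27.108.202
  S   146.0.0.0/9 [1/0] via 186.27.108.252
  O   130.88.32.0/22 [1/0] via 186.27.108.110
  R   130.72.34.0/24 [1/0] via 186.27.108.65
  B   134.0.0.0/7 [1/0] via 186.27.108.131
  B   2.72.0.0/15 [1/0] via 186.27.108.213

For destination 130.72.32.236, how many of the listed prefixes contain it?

No listed prefix contains 130.72.32.236.
Total matching entries: 0.

0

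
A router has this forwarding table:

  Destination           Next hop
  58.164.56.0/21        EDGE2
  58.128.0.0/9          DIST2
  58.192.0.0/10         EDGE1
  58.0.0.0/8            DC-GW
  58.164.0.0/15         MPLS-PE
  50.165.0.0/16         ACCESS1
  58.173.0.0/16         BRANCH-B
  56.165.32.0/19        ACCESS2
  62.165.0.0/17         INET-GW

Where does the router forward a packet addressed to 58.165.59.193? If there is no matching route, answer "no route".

MPLS-PE

Routes whose prefix contains 58.165.59.193:
  58.0.0.0/8 (58.0.0.0 - 58.255.255.255) -> DC-GW
  58.128.0.0/9 (58.128.0.0 - 58.255.255.255) -> DIST2
  58.164.0.0/15 (58.164.0.0 - 58.165.255.255) -> MPLS-PE
More-specific entries that do NOT match:
  58.164.56.0/21 (58.164.56.0 - 58.164.63.255) does not contain 58.165.59.193
  56.165.32.0/19 (56.165.32.0 - 56.165.63.255) does not contain 58.165.59.193
  62.165.0.0/17 (62.165.0.0 - 62.165.127.255) does not contain 58.165.59.193
  50.165.0.0/16 (50.165.0.0 - 50.165.255.255) does not contain 58.165.59.193
  58.173.0.0/16 (58.173.0.0 - 58.173.255.255) does not contain 58.165.59.193
Longest matching prefix is /15 -> next hop MPLS-PE.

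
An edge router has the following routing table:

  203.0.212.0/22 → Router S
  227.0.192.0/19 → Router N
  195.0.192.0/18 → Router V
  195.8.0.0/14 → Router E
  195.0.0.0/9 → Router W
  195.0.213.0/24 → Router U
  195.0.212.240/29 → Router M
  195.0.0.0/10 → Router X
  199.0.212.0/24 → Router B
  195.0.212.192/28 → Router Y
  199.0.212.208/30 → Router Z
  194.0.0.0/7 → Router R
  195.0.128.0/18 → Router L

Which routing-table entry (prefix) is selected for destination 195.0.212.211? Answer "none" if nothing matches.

195.0.192.0/18

Entries matching 195.0.212.211:
  194.0.0.0/7 (194.0.0.0 - 195.255.255.255)
  195.0.0.0/9 (195.0.0.0 - 195.127.255.255)
  195.0.0.0/10 (195.0.0.0 - 195.63.255.255)
  195.0.192.0/18 (195.0.192.0 - 195.0.255.255)
Most specific is 195.0.192.0/18.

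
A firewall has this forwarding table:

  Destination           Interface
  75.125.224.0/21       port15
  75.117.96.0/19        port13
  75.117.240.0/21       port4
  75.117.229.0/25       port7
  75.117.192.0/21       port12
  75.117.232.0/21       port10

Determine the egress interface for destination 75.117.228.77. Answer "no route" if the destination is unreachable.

No entry's prefix contains 75.117.228.77; there is no default route.

no route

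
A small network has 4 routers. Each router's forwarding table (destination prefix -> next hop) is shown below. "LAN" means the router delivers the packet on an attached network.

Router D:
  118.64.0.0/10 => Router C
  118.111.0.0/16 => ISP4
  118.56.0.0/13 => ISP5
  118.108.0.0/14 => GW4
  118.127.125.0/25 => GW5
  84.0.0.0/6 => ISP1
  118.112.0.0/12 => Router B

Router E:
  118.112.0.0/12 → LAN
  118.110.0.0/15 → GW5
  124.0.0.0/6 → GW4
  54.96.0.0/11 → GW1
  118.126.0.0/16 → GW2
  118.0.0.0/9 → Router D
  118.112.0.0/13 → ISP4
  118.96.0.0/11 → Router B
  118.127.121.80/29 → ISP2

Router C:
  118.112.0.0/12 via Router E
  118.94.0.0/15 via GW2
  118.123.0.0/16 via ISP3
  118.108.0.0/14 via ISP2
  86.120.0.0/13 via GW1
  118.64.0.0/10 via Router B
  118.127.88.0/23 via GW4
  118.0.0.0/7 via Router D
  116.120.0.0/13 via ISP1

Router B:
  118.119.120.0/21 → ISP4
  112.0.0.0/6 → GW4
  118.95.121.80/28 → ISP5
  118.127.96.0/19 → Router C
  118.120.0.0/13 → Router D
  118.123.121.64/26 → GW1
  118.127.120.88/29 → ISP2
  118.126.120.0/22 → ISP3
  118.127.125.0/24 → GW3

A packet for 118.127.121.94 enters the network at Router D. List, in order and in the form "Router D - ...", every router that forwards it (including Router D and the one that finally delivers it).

Router D - Router B - Router C - Router E

At Router D: longest match for 118.127.121.94 is 118.112.0.0/12 -> Router B
At Router B: longest match for 118.127.121.94 is 118.127.96.0/19 -> Router C
At Router C: longest match for 118.127.121.94 is 118.112.0.0/12 -> Router E
At Router E: longest match for 118.127.121.94 is 118.112.0.0/12 -> LAN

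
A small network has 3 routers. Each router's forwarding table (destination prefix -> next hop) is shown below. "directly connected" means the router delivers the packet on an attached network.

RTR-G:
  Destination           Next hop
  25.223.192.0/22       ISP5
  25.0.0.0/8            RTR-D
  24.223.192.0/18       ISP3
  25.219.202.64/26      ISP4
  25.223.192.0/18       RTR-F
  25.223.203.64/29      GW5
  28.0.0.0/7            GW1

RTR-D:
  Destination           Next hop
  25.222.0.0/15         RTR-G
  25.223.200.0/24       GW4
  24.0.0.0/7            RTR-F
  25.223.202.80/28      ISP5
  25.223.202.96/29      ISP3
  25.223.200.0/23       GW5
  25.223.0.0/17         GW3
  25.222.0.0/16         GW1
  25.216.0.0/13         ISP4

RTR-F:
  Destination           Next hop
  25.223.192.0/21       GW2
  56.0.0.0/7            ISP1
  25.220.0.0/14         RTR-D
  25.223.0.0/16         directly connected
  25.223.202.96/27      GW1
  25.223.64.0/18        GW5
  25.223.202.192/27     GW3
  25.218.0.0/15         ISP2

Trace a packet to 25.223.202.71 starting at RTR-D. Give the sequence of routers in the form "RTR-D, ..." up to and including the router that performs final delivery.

RTR-D, RTR-G, RTR-F

At RTR-D: longest match for 25.223.202.71 is 25.222.0.0/15 -> RTR-G
At RTR-G: longest match for 25.223.202.71 is 25.223.192.0/18 -> RTR-F
At RTR-F: longest match for 25.223.202.71 is 25.223.0.0/16 -> directly connected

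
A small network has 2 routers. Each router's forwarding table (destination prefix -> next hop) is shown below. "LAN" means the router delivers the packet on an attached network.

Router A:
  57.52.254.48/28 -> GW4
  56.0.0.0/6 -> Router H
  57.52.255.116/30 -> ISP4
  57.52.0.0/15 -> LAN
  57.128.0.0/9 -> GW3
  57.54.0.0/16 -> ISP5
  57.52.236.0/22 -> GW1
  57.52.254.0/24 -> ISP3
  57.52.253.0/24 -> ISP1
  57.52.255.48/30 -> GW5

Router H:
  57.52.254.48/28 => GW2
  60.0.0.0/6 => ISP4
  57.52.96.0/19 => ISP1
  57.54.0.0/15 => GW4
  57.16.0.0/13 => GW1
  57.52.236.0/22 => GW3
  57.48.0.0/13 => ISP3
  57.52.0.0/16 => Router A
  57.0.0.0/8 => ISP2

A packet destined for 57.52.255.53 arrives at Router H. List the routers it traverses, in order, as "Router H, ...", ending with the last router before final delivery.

Router H, Router A

At Router H: longest match for 57.52.255.53 is 57.52.0.0/16 -> Router A
At Router A: longest match for 57.52.255.53 is 57.52.0.0/15 -> LAN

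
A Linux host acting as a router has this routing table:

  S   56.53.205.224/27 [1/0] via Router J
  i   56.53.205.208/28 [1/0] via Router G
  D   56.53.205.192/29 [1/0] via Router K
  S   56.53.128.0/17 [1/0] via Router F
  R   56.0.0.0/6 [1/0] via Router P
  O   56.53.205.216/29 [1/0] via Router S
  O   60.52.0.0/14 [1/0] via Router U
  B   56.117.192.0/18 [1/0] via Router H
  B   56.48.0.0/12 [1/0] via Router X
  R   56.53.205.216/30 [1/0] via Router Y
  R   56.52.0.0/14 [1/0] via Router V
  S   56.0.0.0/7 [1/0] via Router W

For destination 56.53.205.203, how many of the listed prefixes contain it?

5

Prefixes containing 56.53.205.203:
  56.0.0.0/6 (56.0.0.0 - 59.255.255.255)
  56.0.0.0/7 (56.0.0.0 - 57.255.255.255)
  56.48.0.0/12 (56.48.0.0 - 56.63.255.255)
  56.52.0.0/14 (56.52.0.0 - 56.55.255.255)
  56.53.128.0/17 (56.53.128.0 - 56.53.255.255)
Total matching entries: 5.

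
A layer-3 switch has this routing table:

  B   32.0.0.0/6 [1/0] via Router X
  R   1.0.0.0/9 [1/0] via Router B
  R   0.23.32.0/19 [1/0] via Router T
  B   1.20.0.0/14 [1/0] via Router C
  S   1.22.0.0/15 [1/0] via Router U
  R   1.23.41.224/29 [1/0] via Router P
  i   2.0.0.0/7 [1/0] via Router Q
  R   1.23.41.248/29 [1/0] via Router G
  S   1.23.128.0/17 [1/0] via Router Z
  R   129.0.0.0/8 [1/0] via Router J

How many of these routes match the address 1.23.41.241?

Prefixes containing 1.23.41.241:
  1.0.0.0/9 (1.0.0.0 - 1.127.255.255)
  1.20.0.0/14 (1.20.0.0 - 1.23.255.255)
  1.22.0.0/15 (1.22.0.0 - 1.23.255.255)
Total matching entries: 3.

3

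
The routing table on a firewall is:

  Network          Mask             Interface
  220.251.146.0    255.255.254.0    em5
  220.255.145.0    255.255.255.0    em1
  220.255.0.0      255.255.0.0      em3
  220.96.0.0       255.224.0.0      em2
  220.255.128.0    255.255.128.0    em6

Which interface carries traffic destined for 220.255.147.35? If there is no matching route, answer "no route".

em6

Routes whose prefix contains 220.255.147.35:
  220.255.0.0/16 (220.255.0.0 - 220.255.255.255) -> em3
  220.255.128.0/17 (220.255.128.0 - 220.255.255.255) -> em6
More-specific entries that do NOT match:
  220.255.145.0/24 (220.255.145.0 - 220.255.145.255) does not contain 220.255.147.35
  220.251.146.0/23 (220.251.146.0 - 220.251.147.255) does not contain 220.255.147.35
Longest matching prefix is /17 -> interface em6.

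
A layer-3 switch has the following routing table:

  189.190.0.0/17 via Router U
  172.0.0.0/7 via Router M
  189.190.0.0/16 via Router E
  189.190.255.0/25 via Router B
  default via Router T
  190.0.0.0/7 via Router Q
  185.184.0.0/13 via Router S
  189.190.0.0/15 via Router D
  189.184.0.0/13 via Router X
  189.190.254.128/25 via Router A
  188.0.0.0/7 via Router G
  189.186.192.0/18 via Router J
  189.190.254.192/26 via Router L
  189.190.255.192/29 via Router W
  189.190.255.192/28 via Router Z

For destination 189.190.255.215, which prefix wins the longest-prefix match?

189.190.0.0/16

Entries matching 189.190.255.215:
  0.0.0.0/0 (default, matches everything)
  188.0.0.0/7 (188.0.0.0 - 189.255.255.255)
  189.184.0.0/13 (189.184.0.0 - 189.191.255.255)
  189.190.0.0/15 (189.190.0.0 - 189.191.255.255)
  189.190.0.0/16 (189.190.0.0 - 189.190.255.255)
Most specific is 189.190.0.0/16.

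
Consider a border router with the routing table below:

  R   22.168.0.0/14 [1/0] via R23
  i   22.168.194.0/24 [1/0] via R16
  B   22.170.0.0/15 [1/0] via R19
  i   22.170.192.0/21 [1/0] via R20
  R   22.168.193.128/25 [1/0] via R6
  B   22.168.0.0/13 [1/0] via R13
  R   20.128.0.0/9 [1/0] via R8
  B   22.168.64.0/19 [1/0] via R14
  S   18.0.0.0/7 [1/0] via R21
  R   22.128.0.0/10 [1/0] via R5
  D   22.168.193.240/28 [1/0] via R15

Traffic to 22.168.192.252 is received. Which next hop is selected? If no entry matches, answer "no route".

Routes whose prefix contains 22.168.192.252:
  22.128.0.0/10 (22.128.0.0 - 22.191.255.255) -> R5
  22.168.0.0/13 (22.168.0.0 - 22.175.255.255) -> R13
  22.168.0.0/14 (22.168.0.0 - 22.171.255.255) -> R23
More-specific entries that do NOT match:
  22.168.193.240/28 (22.168.193.240 - 22.168.193.255) does not contain 22.168.192.252
  22.168.193.128/25 (22.168.193.128 - 22.168.193.255) does not contain 22.168.192.252
  22.168.194.0/24 (22.168.194.0 - 22.168.194.255) does not contain 22.168.192.252
  22.170.192.0/21 (22.170.192.0 - 22.170.199.255) does not contain 22.168.192.252
  22.168.64.0/19 (22.168.64.0 - 22.168.95.255) does not contain 22.168.192.252
  22.170.0.0/15 (22.170.0.0 - 22.171.255.255) does not contain 22.168.192.252
Longest matching prefix is /14 -> next hop R23.

R23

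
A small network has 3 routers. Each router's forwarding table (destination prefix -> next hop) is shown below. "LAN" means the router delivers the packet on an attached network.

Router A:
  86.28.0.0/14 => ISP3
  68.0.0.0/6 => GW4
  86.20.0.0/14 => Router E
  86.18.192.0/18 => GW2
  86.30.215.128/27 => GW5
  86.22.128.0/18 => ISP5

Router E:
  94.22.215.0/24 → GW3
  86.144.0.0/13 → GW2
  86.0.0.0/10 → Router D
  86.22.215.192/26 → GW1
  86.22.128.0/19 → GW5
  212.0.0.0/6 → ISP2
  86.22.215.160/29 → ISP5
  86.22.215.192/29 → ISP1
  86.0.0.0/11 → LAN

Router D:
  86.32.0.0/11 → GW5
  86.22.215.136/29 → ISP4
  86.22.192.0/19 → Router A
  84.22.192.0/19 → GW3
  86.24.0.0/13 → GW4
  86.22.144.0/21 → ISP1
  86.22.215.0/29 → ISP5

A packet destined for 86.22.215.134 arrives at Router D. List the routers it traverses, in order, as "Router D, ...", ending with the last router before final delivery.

Router D, Router A, Router E

At Router D: longest match for 86.22.215.134 is 86.22.192.0/19 -> Router A
At Router A: longest match for 86.22.215.134 is 86.20.0.0/14 -> Router E
At Router E: longest match for 86.22.215.134 is 86.0.0.0/11 -> LAN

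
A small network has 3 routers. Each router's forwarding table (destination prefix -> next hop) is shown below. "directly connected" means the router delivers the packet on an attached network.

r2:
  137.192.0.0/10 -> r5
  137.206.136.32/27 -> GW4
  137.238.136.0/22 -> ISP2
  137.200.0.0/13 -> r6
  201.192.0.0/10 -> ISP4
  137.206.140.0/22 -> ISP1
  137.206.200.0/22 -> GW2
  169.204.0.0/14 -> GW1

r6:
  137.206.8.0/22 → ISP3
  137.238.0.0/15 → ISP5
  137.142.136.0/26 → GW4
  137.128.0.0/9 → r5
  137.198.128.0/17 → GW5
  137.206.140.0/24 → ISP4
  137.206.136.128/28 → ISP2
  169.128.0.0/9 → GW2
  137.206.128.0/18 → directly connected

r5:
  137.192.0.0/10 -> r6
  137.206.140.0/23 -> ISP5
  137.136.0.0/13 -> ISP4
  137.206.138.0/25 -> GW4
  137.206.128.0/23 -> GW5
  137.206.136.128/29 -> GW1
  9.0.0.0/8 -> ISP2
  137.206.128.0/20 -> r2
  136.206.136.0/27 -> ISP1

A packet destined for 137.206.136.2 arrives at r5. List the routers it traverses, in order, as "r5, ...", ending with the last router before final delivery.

At r5: longest match for 137.206.136.2 is 137.206.128.0/20 -> r2
At r2: longest match for 137.206.136.2 is 137.200.0.0/13 -> r6
At r6: longest match for 137.206.136.2 is 137.206.128.0/18 -> directly connected

r5, r2, r6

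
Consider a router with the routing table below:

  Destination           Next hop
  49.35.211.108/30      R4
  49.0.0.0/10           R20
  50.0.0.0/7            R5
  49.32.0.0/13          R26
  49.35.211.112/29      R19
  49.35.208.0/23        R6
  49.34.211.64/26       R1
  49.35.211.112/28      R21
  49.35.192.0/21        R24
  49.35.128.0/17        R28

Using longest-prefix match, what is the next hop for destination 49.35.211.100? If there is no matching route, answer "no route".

Routes whose prefix contains 49.35.211.100:
  49.0.0.0/10 (49.0.0.0 - 49.63.255.255) -> R20
  49.32.0.0/13 (49.32.0.0 - 49.39.255.255) -> R26
  49.35.128.0/17 (49.35.128.0 - 49.35.255.255) -> R28
More-specific entries that do NOT match:
  49.35.211.108/30 (49.35.211.108 - 49.35.211.111) does not contain 49.35.211.100
  49.35.211.112/29 (49.35.211.112 - 49.35.211.119) does not contain 49.35.211.100
  49.35.211.112/28 (49.35.211.112 - 49.35.211.127) does not contain 49.35.211.100
  49.34.211.64/26 (49.34.211.64 - 49.34.211.127) does not contain 49.35.211.100
  49.35.208.0/23 (49.35.208.0 - 49.35.209.255) does not contain 49.35.211.100
  49.35.192.0/21 (49.35.192.0 - 49.35.199.255) does not contain 49.35.211.100
Longest matching prefix is /17 -> next hop R28.

R28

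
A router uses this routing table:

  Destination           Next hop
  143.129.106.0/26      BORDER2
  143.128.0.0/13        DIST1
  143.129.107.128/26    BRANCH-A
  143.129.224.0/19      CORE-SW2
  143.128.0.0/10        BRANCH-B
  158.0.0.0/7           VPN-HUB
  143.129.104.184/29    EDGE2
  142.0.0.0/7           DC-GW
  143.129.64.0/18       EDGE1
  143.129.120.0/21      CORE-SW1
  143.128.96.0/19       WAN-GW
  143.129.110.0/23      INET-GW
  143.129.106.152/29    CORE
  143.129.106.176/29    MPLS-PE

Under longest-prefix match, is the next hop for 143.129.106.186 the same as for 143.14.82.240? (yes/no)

no

143.129.106.186: longest match 143.129.64.0/18 -> EDGE1
143.14.82.240: longest match 142.0.0.0/7 -> DC-GW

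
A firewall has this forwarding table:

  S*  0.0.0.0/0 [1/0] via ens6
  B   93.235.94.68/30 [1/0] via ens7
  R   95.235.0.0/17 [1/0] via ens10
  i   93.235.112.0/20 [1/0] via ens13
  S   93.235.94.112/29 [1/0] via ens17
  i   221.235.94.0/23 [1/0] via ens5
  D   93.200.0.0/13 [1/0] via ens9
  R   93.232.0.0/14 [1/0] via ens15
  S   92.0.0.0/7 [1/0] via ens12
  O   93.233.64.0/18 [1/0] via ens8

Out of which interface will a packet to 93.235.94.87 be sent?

Routes whose prefix contains 93.235.94.87:
  0.0.0.0/0 (default, matches everything) -> ens6
  92.0.0.0/7 (92.0.0.0 - 93.255.255.255) -> ens12
  93.232.0.0/14 (93.232.0.0 - 93.235.255.255) -> ens15
More-specific entries that do NOT match:
  93.235.94.68/30 (93.235.94.68 - 93.235.94.71) does not contain 93.235.94.87
  93.235.94.112/29 (93.235.94.112 - 93.235.94.119) does not contain 93.235.94.87
  221.235.94.0/23 (221.235.94.0 - 221.235.95.255) does not contain 93.235.94.87
  93.235.112.0/20 (93.235.112.0 - 93.235.127.255) does not contain 93.235.94.87
  93.233.64.0/18 (93.233.64.0 - 93.233.127.255) does not contain 93.235.94.87
  95.235.0.0/17 (95.235.0.0 - 95.235.127.255) does not contain 93.235.94.87
Longest matching prefix is /14 -> interface ens15.

ens15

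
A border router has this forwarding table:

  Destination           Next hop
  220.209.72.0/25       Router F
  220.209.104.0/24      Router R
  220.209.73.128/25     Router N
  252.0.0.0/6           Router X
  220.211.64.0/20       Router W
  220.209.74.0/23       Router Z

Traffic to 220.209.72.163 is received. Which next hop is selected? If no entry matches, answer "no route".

No entry's prefix contains 220.209.72.163; there is no default route.

no route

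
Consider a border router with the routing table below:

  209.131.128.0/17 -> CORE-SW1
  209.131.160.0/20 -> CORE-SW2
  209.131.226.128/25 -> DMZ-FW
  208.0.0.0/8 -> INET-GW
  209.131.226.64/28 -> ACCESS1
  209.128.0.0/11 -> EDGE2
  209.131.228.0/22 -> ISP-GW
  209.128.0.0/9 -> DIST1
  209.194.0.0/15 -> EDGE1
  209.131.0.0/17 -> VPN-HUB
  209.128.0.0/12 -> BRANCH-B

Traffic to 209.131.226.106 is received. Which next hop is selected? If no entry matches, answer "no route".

CORE-SW1

Routes whose prefix contains 209.131.226.106:
  209.128.0.0/9 (209.128.0.0 - 209.255.255.255) -> DIST1
  209.128.0.0/11 (209.128.0.0 - 209.159.255.255) -> EDGE2
  209.128.0.0/12 (209.128.0.0 - 209.143.255.255) -> BRANCH-B
  209.131.128.0/17 (209.131.128.0 - 209.131.255.255) -> CORE-SW1
More-specific entries that do NOT match:
  209.131.226.64/28 (209.131.226.64 - 209.131.226.79) does not contain 209.131.226.106
  209.131.226.128/25 (209.131.226.128 - 209.131.226.255) does not contain 209.131.226.106
  209.131.228.0/22 (209.131.228.0 - 209.131.231.255) does not contain 209.131.226.106
  209.131.160.0/20 (209.131.160.0 - 209.131.175.255) does not contain 209.131.226.106
Longest matching prefix is /17 -> next hop CORE-SW1.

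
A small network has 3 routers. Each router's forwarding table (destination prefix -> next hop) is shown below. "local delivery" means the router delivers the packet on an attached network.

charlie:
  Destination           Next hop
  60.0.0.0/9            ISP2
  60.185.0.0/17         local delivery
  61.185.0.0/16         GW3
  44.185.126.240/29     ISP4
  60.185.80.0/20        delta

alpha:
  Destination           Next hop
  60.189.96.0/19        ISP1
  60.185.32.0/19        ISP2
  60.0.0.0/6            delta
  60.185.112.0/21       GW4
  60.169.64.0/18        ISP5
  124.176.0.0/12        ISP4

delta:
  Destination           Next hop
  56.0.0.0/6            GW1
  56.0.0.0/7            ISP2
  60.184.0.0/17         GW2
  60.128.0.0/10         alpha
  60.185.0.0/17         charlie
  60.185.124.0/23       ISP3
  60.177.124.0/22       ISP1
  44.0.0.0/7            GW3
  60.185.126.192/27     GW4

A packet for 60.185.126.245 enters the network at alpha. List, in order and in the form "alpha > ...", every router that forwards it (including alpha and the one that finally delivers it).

alpha > delta > charlie

At alpha: longest match for 60.185.126.245 is 60.0.0.0/6 -> delta
At delta: longest match for 60.185.126.245 is 60.185.0.0/17 -> charlie
At charlie: longest match for 60.185.126.245 is 60.185.0.0/17 -> local delivery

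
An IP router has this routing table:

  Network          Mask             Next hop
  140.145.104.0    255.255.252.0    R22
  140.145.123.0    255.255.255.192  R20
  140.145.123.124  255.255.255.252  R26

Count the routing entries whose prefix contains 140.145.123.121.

No listed prefix contains 140.145.123.121.
Total matching entries: 0.

0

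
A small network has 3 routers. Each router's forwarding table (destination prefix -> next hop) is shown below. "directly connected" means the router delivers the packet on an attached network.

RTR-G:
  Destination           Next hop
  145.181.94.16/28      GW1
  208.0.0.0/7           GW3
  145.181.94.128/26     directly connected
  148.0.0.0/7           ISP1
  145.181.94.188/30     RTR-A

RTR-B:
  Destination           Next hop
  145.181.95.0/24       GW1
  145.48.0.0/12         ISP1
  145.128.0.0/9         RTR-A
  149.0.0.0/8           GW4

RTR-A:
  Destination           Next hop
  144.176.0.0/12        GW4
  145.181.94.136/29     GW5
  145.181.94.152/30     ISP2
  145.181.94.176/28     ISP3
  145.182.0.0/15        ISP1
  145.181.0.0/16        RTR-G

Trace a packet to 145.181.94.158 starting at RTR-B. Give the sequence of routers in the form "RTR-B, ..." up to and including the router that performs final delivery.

RTR-B, RTR-A, RTR-G

At RTR-B: longest match for 145.181.94.158 is 145.128.0.0/9 -> RTR-A
At RTR-A: longest match for 145.181.94.158 is 145.181.0.0/16 -> RTR-G
At RTR-G: longest match for 145.181.94.158 is 145.181.94.128/26 -> directly connected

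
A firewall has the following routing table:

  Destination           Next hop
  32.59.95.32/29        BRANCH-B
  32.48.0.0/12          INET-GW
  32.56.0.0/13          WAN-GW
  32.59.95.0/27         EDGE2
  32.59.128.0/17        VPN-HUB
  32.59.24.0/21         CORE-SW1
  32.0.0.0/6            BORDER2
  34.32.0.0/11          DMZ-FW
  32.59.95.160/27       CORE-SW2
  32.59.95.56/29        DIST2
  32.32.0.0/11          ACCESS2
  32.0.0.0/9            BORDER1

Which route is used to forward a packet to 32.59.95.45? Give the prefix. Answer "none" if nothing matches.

Entries matching 32.59.95.45:
  32.0.0.0/6 (32.0.0.0 - 35.255.255.255)
  32.0.0.0/9 (32.0.0.0 - 32.127.255.255)
  32.32.0.0/11 (32.32.0.0 - 32.63.255.255)
  32.48.0.0/12 (32.48.0.0 - 32.63.255.255)
  32.56.0.0/13 (32.56.0.0 - 32.63.255.255)
Most specific is 32.56.0.0/13.

32.56.0.0/13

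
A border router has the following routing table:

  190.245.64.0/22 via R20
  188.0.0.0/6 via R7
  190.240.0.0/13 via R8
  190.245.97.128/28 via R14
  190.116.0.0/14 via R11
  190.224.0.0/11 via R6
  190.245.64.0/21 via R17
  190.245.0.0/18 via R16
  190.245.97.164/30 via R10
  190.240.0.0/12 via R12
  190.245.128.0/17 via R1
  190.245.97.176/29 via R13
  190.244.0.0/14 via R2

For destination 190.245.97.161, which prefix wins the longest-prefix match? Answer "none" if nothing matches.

190.244.0.0/14

Entries matching 190.245.97.161:
  188.0.0.0/6 (188.0.0.0 - 191.255.255.255)
  190.224.0.0/11 (190.224.0.0 - 190.255.255.255)
  190.240.0.0/12 (190.240.0.0 - 190.255.255.255)
  190.240.0.0/13 (190.240.0.0 - 190.247.255.255)
  190.244.0.0/14 (190.244.0.0 - 190.247.255.255)
Most specific is 190.244.0.0/14.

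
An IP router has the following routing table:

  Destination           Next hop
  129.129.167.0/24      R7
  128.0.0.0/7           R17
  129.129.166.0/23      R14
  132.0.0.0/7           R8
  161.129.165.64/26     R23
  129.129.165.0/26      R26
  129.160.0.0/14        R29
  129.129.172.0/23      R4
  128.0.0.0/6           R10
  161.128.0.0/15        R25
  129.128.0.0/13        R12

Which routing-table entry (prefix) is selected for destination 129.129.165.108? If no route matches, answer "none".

129.128.0.0/13

Entries matching 129.129.165.108:
  128.0.0.0/6 (128.0.0.0 - 131.255.255.255)
  128.0.0.0/7 (128.0.0.0 - 129.255.255.255)
  129.128.0.0/13 (129.128.0.0 - 129.135.255.255)
Most specific is 129.128.0.0/13.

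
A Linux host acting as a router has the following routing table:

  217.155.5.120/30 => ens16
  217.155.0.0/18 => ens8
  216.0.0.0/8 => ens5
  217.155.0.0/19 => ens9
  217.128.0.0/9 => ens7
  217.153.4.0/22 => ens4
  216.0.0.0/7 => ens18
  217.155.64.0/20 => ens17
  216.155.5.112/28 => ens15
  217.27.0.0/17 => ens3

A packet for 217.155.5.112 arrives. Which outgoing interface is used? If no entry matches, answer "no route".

ens9

Routes whose prefix contains 217.155.5.112:
  216.0.0.0/7 (216.0.0.0 - 217.255.255.255) -> ens18
  217.128.0.0/9 (217.128.0.0 - 217.255.255.255) -> ens7
  217.155.0.0/18 (217.155.0.0 - 217.155.63.255) -> ens8
  217.155.0.0/19 (217.155.0.0 - 217.155.31.255) -> ens9
More-specific entries that do NOT match:
  217.155.5.120/30 (217.155.5.120 - 217.155.5.123) does not contain 217.155.5.112
  216.155.5.112/28 (216.155.5.112 - 216.155.5.127) does not contain 217.155.5.112
  217.153.4.0/22 (217.153.4.0 - 217.153.7.255) does not contain 217.155.5.112
  217.155.64.0/20 (217.155.64.0 - 217.155.79.255) does not contain 217.155.5.112
Longest matching prefix is /19 -> interface ens9.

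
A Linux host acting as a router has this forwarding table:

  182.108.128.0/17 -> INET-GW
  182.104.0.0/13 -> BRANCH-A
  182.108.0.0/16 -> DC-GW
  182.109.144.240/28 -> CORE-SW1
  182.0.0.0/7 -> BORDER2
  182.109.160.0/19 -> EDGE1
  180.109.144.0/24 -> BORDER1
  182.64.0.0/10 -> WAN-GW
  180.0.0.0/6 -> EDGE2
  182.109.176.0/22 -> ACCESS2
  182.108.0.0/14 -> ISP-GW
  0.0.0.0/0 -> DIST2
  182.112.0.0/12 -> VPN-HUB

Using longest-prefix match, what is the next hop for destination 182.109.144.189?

Routes whose prefix contains 182.109.144.189:
  0.0.0.0/0 (default, matches everything) -> DIST2
  180.0.0.0/6 (180.0.0.0 - 183.255.255.255) -> EDGE2
  182.0.0.0/7 (182.0.0.0 - 183.255.255.255) -> BORDER2
  182.64.0.0/10 (182.64.0.0 - 182.127.255.255) -> WAN-GW
  182.104.0.0/13 (182.104.0.0 - 182.111.255.255) -> BRANCH-A
  182.108.0.0/14 (182.108.0.0 - 182.111.255.255) -> ISP-GW
More-specific entries that do NOT match:
  182.109.144.240/28 (182.109.144.240 - 182.109.144.255) does not contain 182.109.144.189
  180.109.144.0/24 (180.109.144.0 - 180.109.144.255) does not contain 182.109.144.189
  182.109.176.0/22 (182.109.176.0 - 182.109.179.255) does not contain 182.109.144.189
  182.109.160.0/19 (182.109.160.0 - 182.109.191.255) does not contain 182.109.144.189
  182.108.128.0/17 (182.108.128.0 - 182.108.255.255) does not contain 182.109.144.189
  182.108.0.0/16 (182.108.0.0 - 182.108.255.255) does not contain 182.109.144.189
Longest matching prefix is /14 -> next hop ISP-GW.

ISP-GW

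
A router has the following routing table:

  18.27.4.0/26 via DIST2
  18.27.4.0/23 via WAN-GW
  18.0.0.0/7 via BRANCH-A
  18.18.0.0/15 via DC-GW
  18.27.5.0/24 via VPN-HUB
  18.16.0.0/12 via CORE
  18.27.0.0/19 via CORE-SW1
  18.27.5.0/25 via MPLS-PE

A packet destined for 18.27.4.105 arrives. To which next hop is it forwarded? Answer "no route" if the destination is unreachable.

WAN-GW

Routes whose prefix contains 18.27.4.105:
  18.0.0.0/7 (18.0.0.0 - 19.255.255.255) -> BRANCH-A
  18.16.0.0/12 (18.16.0.0 - 18.31.255.255) -> CORE
  18.27.0.0/19 (18.27.0.0 - 18.27.31.255) -> CORE-SW1
  18.27.4.0/23 (18.27.4.0 - 18.27.5.255) -> WAN-GW
More-specific entries that do NOT match:
  18.27.4.0/26 (18.27.4.0 - 18.27.4.63) does not contain 18.27.4.105
  18.27.5.0/25 (18.27.5.0 - 18.27.5.127) does not contain 18.27.4.105
  18.27.5.0/24 (18.27.5.0 - 18.27.5.255) does not contain 18.27.4.105
Longest matching prefix is /23 -> next hop WAN-GW.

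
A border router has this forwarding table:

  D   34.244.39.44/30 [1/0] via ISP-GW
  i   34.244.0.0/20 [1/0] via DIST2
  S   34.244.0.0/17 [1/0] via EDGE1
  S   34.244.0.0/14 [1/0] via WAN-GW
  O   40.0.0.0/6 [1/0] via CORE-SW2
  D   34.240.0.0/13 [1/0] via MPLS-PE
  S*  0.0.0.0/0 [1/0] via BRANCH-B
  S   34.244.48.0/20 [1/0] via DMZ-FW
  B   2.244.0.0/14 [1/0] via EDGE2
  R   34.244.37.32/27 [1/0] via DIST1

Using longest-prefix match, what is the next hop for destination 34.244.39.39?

Routes whose prefix contains 34.244.39.39:
  0.0.0.0/0 (default, matches everything) -> BRANCH-B
  34.240.0.0/13 (34.240.0.0 - 34.247.255.255) -> MPLS-PE
  34.244.0.0/14 (34.244.0.0 - 34.247.255.255) -> WAN-GW
  34.244.0.0/17 (34.244.0.0 - 34.244.127.255) -> EDGE1
More-specific entries that do NOT match:
  34.244.39.44/30 (34.244.39.44 - 34.244.39.47) does not contain 34.244.39.39
  34.244.37.32/27 (34.244.37.32 - 34.244.37.63) does not contain 34.244.39.39
  34.244.0.0/20 (34.244.0.0 - 34.244.15.255) does not contain 34.244.39.39
  34.244.48.0/20 (34.244.48.0 - 34.244.63.255) does not contain 34.244.39.39
Longest matching prefix is /17 -> next hop EDGE1.

EDGE1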